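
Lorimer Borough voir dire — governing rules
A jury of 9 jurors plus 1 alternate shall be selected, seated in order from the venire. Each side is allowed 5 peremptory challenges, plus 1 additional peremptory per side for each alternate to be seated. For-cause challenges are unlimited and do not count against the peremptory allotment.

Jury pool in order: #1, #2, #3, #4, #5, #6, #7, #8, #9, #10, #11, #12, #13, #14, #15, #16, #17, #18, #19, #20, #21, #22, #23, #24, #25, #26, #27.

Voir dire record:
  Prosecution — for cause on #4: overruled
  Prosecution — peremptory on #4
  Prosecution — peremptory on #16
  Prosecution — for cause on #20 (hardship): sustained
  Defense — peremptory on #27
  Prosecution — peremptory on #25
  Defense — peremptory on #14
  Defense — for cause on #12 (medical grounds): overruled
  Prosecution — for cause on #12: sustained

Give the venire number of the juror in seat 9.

Removed: #4, #12, #14, #16, #20, #25, #27.
Seating in order: seats 1–9 → #1, #2, #3, #5, #6, #7, #8, #9, #10; alternates → #11.
So seat 9 is #10.

10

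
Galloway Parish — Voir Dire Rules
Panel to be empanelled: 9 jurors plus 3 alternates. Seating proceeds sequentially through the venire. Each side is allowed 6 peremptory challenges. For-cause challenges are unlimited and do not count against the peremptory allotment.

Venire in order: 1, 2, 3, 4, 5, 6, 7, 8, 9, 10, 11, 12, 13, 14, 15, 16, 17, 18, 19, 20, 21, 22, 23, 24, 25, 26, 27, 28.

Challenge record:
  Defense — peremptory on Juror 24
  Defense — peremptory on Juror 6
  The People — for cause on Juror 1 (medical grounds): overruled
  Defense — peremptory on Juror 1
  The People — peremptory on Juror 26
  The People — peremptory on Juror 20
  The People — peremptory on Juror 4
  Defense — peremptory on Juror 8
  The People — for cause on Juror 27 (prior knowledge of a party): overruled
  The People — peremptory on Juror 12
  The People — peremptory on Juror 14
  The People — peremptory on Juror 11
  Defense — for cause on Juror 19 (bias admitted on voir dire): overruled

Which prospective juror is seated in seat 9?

16

Removed: #1, #4, #6, #8, #11, #12, #14, #20, #24, #26. (#19, #27 stay — for-cause denied.)
Seating in order: seats 1–9 → #2, #3, #5, #7, #9, #10, #13, #15, #16; alternates → #17, #18, #19.
So seat 9 is #16.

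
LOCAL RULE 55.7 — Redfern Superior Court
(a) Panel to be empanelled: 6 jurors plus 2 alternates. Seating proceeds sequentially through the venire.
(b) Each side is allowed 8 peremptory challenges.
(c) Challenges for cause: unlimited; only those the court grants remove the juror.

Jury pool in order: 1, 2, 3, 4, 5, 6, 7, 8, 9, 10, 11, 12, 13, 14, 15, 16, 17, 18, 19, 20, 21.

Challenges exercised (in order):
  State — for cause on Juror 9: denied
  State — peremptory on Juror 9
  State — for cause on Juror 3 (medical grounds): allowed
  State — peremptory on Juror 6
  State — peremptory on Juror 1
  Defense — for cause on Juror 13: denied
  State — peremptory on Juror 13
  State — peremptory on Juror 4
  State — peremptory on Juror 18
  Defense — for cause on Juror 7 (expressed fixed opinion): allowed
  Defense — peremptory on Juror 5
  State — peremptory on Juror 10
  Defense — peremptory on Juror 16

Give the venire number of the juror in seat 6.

Removed: #1, #3, #4, #5, #6, #7, #9, #10, #13, #16, #18.
Filling seats in venire order through position 6: #2, #8, #11, #12, #14, #15.
So seat 6 is #15.

15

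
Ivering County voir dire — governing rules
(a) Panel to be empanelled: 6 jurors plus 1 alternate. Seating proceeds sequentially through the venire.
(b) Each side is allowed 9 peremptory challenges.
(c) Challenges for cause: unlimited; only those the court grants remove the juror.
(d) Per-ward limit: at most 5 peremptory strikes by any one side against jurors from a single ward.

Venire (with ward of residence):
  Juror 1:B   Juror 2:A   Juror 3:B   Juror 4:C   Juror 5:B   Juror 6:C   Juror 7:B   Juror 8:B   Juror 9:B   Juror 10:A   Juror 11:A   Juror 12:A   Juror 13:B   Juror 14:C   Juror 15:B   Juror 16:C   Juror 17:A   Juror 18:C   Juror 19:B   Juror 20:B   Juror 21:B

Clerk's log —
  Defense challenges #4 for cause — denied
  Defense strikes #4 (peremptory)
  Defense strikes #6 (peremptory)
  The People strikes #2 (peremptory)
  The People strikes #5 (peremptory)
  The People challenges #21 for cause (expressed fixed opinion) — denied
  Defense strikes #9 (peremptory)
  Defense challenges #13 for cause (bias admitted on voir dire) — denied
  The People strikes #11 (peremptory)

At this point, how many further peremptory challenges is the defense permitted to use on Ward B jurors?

Defense peremptories so far: #4, #6, #9 — 3 of 9 used, 6 left overall.
Against Ward B: #9 — 1 used; per-ward cap 5 leaves 4.
Binding limit: min(6, 4) = 4.

4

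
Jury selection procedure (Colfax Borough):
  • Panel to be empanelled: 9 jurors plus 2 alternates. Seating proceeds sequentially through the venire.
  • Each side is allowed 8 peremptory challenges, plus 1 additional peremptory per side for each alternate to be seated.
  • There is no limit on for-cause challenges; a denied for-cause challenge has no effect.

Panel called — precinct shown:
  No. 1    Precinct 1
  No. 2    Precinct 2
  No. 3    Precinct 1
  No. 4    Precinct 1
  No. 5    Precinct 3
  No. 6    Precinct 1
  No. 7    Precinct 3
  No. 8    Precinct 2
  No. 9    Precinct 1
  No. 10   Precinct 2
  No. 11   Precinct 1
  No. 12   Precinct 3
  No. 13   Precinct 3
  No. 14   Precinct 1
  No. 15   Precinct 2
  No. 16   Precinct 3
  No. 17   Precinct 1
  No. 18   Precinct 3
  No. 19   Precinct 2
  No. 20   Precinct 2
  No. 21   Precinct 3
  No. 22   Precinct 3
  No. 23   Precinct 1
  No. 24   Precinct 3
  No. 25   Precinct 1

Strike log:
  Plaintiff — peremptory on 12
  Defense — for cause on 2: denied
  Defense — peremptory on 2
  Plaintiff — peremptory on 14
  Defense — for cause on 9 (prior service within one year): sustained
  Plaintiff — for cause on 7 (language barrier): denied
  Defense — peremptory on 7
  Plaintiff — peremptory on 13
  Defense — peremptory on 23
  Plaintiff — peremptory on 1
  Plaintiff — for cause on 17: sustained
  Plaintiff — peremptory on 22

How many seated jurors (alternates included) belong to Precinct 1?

Removed: #1, #2, #7, #9, #12, #13, #14, #17, #22, #23.
Seated (11 incl. alternates): #3, #4, #5, #6, #8, #10, #11, #15, #16, #18, #19.
Of those, in Precinct 1: #3, #4, #6, #11 → 4.

4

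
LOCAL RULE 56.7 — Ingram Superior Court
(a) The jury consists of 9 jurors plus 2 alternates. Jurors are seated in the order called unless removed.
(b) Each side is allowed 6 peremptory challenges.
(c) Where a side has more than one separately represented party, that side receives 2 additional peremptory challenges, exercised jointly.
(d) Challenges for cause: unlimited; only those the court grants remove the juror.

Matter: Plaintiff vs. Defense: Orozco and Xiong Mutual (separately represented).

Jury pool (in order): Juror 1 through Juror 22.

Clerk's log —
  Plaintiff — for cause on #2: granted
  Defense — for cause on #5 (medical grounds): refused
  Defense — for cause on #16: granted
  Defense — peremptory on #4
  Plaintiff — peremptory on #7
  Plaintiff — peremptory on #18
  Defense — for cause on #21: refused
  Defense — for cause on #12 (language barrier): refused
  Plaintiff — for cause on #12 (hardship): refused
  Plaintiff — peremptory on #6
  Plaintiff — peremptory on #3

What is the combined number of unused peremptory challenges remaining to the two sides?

Plaintiff allotment: 6. Defense allotment: 6 base + 2 multi-party = 8.
Plaintiff peremptories used: #7, #18, #6, #3 — 4 (for-cause on #2, #12 don't count).
Defense peremptories used: #4 — 1 (for-cause on #5, #16, #21, #12 don't count).
Remaining: (6 − 4) + (8 − 1) = 9.

9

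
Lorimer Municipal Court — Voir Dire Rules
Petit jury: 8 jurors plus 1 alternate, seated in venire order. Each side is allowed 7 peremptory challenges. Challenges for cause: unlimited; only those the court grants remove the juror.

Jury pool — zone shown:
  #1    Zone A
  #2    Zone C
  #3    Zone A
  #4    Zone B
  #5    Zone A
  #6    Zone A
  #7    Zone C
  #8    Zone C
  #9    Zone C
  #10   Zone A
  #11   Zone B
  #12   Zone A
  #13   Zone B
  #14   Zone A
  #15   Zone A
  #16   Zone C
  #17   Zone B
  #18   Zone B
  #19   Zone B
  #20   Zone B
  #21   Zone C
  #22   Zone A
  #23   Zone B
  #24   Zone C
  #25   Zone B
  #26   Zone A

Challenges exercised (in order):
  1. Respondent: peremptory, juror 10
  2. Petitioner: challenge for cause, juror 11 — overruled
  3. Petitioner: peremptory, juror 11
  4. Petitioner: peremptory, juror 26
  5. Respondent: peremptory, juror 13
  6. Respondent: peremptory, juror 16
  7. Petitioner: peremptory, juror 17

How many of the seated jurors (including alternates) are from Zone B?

Removed: #10, #11, #13, #16, #17, #26.
Seated (9 incl. alternates): #1, #2, #3, #4, #5, #6, #7, #8, #9.
Of those, in Zone B: #4 → 1.

1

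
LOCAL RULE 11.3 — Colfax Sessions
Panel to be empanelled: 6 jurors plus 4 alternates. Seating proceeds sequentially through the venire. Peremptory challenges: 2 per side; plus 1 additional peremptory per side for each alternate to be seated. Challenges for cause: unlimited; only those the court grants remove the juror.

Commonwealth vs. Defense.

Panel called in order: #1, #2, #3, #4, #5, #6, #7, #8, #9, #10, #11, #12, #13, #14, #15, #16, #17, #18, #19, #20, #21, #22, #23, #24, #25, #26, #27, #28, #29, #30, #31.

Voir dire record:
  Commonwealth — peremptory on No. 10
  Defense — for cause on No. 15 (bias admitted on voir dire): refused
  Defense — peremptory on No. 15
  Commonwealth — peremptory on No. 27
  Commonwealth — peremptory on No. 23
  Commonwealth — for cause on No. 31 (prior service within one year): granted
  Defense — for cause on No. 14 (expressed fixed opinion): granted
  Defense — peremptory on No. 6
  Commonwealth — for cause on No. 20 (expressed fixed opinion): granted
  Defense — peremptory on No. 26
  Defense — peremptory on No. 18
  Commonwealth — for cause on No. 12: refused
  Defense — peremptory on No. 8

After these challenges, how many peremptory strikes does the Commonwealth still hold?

Commonwealth allotment: 2 base + 1 × 4 alternates = 6.
Commonwealth peremptories used: #10, #27, #23 — 3 (for-cause on #31, #20, #12 don't count).
Remaining: 6 − 3 = 3.

3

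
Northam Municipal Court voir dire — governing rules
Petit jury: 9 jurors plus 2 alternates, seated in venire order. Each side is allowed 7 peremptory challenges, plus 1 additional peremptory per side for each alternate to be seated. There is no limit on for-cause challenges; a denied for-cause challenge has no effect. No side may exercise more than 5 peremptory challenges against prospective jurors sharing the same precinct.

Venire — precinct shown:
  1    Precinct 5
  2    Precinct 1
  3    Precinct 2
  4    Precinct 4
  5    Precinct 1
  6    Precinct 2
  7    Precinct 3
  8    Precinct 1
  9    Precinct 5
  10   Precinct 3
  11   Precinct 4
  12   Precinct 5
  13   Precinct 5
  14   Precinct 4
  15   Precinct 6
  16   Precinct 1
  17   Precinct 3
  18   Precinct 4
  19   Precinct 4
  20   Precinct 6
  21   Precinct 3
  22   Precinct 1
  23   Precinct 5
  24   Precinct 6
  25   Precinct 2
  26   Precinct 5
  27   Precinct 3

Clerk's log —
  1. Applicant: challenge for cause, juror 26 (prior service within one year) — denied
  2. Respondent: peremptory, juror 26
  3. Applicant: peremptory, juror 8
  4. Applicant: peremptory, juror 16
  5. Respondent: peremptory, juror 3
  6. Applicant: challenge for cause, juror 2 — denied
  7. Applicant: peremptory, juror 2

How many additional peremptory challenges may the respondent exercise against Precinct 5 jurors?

Respondent peremptories so far: #26, #3 — 2 of 9 used, 7 left overall.
Against Precinct 5: #26 — 1 used; per-precinct cap 5 leaves 4.
Binding limit: min(7, 4) = 4.

4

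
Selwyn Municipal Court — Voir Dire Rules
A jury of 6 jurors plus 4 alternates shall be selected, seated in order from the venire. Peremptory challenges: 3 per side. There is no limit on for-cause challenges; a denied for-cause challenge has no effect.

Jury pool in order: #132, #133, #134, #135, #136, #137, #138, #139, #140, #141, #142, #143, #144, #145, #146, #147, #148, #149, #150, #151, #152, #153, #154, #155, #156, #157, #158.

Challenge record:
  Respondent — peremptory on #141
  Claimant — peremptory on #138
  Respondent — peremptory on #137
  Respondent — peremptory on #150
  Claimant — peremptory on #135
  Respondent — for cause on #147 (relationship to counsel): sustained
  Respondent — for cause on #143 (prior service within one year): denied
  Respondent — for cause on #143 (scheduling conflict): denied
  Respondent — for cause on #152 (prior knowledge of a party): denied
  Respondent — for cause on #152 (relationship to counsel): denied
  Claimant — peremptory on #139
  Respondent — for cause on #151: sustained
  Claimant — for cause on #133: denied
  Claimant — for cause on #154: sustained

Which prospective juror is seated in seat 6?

142

Removed: #135, #137, #138, #139, #141, #147, #150, #151, #154. (#133, #143, #152 stay — for-cause denied.)
Seating in order: seats 1–6 → #132, #133, #134, #136, #140, #142; alternates → #143, #144, #145, #146.
So seat 6 is #142.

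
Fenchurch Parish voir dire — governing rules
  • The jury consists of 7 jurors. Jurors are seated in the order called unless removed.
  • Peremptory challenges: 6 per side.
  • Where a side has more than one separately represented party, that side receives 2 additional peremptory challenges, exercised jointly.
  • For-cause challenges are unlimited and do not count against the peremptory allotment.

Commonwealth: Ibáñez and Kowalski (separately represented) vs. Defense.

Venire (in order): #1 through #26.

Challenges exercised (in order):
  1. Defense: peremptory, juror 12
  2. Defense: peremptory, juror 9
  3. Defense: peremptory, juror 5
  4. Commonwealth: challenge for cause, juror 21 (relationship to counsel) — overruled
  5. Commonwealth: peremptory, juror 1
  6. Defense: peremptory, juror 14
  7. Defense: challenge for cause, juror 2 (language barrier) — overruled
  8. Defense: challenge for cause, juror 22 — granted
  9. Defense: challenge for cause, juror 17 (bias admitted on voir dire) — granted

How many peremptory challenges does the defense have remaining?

Defense allotment: 6.
Defense peremptories used: #12, #9, #5, #14 — 4 (for-cause on #2, #22, #17 don't count).
Remaining: 6 − 4 = 2.

2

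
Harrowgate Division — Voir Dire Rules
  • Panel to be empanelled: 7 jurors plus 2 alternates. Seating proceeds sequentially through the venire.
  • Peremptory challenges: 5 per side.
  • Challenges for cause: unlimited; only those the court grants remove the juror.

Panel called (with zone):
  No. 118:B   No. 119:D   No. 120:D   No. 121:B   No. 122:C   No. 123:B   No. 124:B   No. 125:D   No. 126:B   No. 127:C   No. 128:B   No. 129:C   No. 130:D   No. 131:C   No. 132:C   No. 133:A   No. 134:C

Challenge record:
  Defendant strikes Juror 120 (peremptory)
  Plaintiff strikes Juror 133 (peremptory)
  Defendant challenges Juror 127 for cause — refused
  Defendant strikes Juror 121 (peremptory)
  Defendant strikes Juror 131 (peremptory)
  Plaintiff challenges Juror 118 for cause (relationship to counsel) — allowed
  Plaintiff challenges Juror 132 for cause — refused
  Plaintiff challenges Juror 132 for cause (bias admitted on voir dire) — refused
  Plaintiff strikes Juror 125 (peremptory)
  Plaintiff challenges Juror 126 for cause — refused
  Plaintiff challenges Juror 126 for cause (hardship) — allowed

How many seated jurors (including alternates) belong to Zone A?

0

Removed: #118, #120, #121, #125, #126, #131, #133.
Seated (9 incl. alternates): #119, #122, #123, #124, #127, #128, #129, #130, #132.
None of those are in Zone A → 0.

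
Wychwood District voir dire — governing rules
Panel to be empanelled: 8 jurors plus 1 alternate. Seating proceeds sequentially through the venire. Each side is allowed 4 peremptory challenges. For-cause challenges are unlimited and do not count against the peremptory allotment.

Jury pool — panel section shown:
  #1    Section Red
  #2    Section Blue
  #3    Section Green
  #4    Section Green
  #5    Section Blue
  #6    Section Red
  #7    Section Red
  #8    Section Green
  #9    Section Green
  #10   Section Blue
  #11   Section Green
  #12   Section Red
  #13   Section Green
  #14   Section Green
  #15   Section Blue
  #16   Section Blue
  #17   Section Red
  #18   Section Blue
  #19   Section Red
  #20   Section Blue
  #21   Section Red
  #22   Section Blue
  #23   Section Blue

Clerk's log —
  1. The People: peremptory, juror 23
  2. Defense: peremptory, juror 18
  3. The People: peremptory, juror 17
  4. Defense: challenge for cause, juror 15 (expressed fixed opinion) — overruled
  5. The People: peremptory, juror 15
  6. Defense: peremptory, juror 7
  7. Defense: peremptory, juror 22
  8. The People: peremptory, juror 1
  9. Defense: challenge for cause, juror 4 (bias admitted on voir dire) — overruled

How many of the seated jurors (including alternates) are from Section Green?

Removed: #1, #7, #15, #17, #18, #22, #23.
Seated (9 incl. alternates): #2, #3, #4, #5, #6, #8, #9, #10, #11.
Of those, in Section Green: #3, #4, #8, #9, #11 → 5.

5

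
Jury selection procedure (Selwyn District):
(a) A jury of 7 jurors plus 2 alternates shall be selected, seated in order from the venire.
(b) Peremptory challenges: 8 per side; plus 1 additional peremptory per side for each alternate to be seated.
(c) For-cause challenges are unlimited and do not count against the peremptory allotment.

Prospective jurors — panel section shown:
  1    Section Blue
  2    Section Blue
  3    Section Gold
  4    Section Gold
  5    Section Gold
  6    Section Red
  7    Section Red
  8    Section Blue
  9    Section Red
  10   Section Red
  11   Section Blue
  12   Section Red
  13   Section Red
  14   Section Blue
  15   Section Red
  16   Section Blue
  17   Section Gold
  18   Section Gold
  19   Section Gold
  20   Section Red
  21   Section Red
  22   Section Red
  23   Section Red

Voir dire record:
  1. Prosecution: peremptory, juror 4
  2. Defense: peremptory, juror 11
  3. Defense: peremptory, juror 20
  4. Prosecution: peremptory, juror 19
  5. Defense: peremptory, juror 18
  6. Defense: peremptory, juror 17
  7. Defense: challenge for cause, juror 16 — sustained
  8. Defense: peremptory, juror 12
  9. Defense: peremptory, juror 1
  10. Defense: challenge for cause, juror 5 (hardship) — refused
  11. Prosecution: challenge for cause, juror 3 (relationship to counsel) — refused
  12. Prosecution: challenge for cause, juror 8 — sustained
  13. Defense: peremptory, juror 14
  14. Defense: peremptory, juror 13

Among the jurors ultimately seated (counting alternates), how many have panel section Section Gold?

2

Removed: #1, #4, #8, #11, #12, #13, #14, #16, #17, #18, #19, #20.
Seated (9 incl. alternates): #2, #3, #5, #6, #7, #9, #10, #15, #21.
Of those, in Section Gold: #3, #5 → 2.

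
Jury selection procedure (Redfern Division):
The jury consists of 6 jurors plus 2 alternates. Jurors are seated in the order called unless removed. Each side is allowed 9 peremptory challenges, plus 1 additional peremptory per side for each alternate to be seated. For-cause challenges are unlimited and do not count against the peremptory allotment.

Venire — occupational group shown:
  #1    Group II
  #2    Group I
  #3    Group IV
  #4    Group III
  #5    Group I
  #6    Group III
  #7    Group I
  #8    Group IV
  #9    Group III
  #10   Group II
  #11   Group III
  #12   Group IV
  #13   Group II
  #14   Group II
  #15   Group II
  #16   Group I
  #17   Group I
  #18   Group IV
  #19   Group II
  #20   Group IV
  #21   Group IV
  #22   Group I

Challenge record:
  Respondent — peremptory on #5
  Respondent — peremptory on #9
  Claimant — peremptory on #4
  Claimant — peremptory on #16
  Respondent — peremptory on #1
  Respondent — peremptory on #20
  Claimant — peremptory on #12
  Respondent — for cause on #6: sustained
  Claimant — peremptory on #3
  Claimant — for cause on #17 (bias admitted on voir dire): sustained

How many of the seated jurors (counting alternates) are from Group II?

4

Removed: #1, #3, #4, #5, #6, #9, #12, #16, #17, #20.
Seated (8 incl. alternates): #2, #7, #8, #10, #11, #13, #14, #15.
Of those, in Group II: #10, #13, #14, #15 → 4.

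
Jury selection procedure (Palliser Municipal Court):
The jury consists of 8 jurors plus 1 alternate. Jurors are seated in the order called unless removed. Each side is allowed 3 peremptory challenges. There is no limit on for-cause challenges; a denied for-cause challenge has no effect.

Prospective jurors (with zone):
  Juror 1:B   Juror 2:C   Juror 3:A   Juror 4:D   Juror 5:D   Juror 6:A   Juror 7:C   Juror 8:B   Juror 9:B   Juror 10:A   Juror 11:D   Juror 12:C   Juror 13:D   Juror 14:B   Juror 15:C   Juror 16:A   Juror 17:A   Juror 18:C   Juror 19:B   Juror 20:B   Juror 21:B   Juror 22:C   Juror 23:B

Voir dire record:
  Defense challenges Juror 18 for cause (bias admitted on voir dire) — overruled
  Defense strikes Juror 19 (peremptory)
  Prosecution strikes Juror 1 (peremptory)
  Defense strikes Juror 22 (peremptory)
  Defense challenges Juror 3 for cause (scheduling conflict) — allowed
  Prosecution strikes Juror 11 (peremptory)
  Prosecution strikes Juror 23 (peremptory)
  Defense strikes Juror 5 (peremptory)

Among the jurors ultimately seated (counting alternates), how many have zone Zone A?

2

Removed: #1, #3, #5, #11, #19, #22, #23.
Seated (9 incl. alternates): #2, #4, #6, #7, #8, #9, #10, #12, #13.
Of those, in Zone A: #6, #10 → 2.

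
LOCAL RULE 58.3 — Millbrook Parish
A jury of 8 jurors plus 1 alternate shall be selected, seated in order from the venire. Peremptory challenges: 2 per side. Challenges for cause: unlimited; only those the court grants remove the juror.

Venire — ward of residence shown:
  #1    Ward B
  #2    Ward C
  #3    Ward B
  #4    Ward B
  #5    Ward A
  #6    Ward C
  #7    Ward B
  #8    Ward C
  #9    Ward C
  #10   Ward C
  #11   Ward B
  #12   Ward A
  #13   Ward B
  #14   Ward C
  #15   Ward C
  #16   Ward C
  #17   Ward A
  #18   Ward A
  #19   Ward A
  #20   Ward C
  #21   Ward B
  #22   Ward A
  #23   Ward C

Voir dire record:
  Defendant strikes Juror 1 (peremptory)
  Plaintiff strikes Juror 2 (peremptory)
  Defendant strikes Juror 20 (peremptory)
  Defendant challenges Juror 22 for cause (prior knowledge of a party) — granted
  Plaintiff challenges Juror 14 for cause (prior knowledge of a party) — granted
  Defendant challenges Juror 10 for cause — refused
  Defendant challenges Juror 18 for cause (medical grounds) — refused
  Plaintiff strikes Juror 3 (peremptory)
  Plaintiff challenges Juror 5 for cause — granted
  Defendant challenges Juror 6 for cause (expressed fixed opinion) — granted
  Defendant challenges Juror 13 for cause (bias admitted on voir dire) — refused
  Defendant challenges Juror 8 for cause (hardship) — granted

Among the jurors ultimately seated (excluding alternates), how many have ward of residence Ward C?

Removed: #1, #2, #3, #5, #6, #8, #14, #20, #22.
Seated jurors 1–8: #4, #7, #9, #10, #11, #12, #13, #15 (alternates #16 not counted).
Of those, in Ward C: #9, #10, #15 → 3.

3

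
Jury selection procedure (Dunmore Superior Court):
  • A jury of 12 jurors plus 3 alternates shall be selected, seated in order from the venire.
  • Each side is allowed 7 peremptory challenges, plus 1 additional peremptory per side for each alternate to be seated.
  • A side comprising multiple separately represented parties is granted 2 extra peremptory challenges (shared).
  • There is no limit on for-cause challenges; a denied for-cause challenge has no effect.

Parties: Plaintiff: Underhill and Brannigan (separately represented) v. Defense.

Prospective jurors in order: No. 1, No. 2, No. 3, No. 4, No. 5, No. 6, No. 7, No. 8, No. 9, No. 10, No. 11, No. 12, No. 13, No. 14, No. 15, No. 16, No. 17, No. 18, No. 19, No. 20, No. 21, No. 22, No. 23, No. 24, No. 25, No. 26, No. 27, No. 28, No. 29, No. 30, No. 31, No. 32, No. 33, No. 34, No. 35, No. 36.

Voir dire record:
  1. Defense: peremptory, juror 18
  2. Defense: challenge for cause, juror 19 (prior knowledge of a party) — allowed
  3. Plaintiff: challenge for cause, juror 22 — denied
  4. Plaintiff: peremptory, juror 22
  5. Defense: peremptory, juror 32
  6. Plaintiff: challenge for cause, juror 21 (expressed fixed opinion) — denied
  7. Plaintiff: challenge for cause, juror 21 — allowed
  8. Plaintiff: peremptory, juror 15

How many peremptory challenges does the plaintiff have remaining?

10

Plaintiff allotment: 7 base + 1 × 3 alternates + 2 multi-party = 12.
Plaintiff peremptories used: #22, #15 — 2 (for-cause on #22, #21, #21 don't count).
Remaining: 12 − 2 = 10.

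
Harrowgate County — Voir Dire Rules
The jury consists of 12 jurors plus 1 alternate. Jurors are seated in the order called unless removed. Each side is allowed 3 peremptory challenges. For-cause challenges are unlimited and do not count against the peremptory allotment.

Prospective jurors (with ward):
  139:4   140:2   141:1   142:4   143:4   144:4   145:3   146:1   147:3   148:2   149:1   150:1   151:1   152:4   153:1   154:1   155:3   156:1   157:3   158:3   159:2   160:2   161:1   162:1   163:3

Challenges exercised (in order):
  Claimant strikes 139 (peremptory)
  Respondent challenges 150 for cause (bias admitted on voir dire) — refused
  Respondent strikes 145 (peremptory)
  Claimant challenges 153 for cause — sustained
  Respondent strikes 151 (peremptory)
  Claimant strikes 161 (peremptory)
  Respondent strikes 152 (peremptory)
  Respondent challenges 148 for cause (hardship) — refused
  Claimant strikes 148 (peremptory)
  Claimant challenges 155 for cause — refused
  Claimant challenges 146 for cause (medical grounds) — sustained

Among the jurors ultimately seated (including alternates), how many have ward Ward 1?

Removed: #139, #145, #146, #148, #151, #152, #153, #161.
Seated (13 incl. alternates): #140, #141, #142, #143, #144, #147, #149, #150, #154, #155, #156, #157, #158.
Of those, in Ward 1: #141, #149, #150, #154, #156 → 5.

5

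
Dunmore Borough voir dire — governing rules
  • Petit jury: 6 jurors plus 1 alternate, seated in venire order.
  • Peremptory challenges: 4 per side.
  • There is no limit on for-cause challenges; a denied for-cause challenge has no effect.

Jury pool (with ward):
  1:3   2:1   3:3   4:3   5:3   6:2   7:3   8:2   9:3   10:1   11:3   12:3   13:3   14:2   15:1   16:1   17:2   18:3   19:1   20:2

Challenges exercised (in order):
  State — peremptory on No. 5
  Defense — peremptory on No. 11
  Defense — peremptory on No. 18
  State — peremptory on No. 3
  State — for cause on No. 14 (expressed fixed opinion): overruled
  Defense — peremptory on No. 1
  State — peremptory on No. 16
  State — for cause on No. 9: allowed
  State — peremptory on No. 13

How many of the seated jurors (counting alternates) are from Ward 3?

Removed: #1, #3, #5, #9, #11, #13, #16, #18.
Seated (7 incl. alternates): #2, #4, #6, #7, #8, #10, #12.
Of those, in Ward 3: #4, #7, #12 → 3.

3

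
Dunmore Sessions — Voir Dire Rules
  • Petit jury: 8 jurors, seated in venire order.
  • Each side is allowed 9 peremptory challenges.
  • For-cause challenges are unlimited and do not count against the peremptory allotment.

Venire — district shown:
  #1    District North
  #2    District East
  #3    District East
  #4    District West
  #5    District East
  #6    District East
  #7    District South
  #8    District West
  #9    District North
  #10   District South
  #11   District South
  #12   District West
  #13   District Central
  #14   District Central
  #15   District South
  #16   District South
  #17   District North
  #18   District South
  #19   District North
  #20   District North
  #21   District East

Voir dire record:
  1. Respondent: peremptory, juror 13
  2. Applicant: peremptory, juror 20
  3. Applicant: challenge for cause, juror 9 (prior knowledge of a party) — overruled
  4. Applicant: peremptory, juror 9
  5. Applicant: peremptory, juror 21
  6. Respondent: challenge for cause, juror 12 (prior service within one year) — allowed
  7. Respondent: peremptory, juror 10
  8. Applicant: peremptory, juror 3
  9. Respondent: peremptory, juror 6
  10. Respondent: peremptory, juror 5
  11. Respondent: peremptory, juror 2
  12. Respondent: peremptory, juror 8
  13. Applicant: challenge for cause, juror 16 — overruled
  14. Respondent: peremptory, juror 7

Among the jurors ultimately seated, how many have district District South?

Removed: #2, #3, #5, #6, #7, #8, #9, #10, #12, #13, #20, #21.
Seated jurors 1–8: #1, #4, #11, #14, #15, #16, #17, #18.
Of those, in District South: #11, #15, #16, #18 → 4.

4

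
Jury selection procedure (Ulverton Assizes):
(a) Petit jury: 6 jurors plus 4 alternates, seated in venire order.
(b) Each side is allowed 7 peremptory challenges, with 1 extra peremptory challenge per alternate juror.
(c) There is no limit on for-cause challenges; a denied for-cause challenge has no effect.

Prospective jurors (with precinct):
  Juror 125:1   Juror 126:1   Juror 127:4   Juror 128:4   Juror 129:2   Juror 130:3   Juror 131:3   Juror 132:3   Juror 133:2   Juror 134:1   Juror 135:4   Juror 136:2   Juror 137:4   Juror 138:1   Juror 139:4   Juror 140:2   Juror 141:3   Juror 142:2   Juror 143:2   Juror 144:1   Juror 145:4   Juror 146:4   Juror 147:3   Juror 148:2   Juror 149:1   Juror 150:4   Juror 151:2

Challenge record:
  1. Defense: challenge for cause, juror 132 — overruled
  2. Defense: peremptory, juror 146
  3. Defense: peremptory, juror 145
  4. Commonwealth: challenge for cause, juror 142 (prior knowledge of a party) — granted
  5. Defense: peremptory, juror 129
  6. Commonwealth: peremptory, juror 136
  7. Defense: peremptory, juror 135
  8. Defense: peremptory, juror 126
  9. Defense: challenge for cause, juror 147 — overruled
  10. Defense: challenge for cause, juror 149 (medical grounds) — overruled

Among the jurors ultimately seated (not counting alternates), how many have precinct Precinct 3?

3

Removed: #126, #129, #135, #136, #142, #145, #146.
Seated jurors 1–6: #125, #127, #128, #130, #131, #132 (alternates #133, #134, #137, #138 not counted).
Of those, in Precinct 3: #130, #131, #132 → 3.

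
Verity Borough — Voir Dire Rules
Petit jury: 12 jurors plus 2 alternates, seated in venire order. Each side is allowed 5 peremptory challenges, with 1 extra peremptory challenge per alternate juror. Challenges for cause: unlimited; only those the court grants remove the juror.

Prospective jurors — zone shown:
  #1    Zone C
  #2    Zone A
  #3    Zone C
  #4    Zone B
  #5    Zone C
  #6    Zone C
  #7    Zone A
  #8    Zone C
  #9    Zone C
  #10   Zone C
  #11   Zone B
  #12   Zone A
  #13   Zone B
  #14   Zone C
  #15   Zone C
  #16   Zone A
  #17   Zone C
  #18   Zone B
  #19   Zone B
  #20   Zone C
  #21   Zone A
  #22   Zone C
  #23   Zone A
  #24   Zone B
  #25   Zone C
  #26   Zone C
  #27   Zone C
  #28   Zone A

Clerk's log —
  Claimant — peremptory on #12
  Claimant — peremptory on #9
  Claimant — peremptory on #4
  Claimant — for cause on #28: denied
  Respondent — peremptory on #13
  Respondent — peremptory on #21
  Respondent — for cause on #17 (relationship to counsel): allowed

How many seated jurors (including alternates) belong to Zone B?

Removed: #4, #9, #12, #13, #17, #21.
Seated (14 incl. alternates): #1, #2, #3, #5, #6, #7, #8, #10, #11, #14, #15, #16, #18, #19.
Of those, in Zone B: #11, #18, #19 → 3.

3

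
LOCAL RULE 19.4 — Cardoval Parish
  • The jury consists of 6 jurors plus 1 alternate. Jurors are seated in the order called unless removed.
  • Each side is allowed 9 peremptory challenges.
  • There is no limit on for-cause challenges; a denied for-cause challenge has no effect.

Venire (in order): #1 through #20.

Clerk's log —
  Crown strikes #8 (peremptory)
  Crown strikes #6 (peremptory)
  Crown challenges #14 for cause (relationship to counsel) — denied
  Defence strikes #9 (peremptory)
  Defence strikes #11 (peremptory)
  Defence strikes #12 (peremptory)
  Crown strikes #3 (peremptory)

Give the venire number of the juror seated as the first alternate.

13

Removed: #3, #6, #8, #9, #11, #12. (#14 stays — for-cause denied.)
Seating in order: seats 1–6 → #1, #2, #4, #5, #7, #10; alternates → #13.
So alternate 1 is #13.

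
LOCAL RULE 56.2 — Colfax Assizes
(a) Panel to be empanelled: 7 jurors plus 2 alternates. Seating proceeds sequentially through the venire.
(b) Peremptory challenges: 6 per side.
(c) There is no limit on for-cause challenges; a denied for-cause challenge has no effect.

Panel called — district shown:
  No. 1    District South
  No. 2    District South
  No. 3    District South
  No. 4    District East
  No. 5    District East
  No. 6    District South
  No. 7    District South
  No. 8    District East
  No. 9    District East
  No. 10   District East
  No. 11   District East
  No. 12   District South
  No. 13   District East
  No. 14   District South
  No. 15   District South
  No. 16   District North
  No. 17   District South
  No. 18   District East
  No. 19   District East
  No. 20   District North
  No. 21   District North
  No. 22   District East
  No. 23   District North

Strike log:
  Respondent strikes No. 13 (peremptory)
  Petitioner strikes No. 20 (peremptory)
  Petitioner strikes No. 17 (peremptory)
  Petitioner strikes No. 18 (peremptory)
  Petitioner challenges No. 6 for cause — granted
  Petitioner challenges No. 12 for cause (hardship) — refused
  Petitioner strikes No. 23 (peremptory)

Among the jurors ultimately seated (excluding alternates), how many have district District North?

Removed: #6, #13, #17, #18, #20, #23.
Seated jurors 1–7: #1, #2, #3, #4, #5, #7, #8 (alternates #9, #10 not counted).
None of those are in District North → 0.

0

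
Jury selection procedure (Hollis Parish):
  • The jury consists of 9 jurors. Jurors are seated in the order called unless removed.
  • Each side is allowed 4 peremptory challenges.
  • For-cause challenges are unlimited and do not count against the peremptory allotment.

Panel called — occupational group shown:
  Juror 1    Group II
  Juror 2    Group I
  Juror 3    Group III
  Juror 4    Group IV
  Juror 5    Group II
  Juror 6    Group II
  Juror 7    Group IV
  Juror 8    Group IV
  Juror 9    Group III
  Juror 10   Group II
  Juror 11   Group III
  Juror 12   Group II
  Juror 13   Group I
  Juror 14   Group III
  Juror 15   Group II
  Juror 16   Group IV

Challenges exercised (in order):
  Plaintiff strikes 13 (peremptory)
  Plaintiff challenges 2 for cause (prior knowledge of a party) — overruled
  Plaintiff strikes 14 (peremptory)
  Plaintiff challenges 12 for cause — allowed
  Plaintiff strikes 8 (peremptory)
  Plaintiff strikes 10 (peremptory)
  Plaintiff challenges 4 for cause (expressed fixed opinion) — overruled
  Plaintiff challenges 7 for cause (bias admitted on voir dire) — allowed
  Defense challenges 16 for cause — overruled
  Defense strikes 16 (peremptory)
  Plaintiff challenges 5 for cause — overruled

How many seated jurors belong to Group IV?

1

Removed: #7, #8, #10, #12, #13, #14, #16.
Seated jurors 1–9: #1, #2, #3, #4, #5, #6, #9, #11, #15.
Of those, in Group IV: #4 → 1.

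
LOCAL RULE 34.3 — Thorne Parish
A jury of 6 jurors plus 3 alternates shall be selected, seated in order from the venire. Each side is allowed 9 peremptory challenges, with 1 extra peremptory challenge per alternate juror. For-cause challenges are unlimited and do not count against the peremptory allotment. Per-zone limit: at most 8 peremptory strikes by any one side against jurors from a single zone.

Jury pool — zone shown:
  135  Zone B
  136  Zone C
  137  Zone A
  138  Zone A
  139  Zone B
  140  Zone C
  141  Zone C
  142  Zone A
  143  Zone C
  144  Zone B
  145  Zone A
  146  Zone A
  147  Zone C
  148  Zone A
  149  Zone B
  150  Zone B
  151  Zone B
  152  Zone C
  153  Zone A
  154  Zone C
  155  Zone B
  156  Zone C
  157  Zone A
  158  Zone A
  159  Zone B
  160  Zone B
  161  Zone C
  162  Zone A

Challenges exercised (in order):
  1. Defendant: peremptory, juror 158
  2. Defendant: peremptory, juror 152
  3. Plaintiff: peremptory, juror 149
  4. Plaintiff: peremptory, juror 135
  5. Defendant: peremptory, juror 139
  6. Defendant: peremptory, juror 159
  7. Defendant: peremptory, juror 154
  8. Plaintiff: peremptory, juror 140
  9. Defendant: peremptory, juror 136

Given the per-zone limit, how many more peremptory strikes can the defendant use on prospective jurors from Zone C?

Defendant peremptories so far: #158, #152, #139, #159, #154, #136 — 6 of 12 used, 6 left overall.
Against Zone C: #152, #154, #136 — 3 used; per-zone cap 8 leaves 5.
Binding limit: min(6, 5) = 5.

5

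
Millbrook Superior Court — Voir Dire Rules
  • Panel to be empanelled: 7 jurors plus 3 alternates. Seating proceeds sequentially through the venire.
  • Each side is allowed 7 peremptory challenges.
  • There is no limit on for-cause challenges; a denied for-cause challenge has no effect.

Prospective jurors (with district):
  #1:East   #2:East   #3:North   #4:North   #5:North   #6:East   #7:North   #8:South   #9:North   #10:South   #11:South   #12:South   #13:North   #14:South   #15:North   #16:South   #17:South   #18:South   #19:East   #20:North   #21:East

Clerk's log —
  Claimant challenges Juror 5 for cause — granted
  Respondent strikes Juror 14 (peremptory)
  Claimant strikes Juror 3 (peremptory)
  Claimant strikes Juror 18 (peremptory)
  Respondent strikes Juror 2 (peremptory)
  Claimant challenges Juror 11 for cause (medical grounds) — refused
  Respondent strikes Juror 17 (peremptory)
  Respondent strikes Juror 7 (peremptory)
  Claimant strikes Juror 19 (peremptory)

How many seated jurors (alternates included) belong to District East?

Removed: #2, #3, #5, #7, #14, #17, #18, #19.
Seated (10 incl. alternates): #1, #4, #6, #8, #9, #10, #11, #12, #13, #15.
Of those, in District East: #1, #6 → 2.

2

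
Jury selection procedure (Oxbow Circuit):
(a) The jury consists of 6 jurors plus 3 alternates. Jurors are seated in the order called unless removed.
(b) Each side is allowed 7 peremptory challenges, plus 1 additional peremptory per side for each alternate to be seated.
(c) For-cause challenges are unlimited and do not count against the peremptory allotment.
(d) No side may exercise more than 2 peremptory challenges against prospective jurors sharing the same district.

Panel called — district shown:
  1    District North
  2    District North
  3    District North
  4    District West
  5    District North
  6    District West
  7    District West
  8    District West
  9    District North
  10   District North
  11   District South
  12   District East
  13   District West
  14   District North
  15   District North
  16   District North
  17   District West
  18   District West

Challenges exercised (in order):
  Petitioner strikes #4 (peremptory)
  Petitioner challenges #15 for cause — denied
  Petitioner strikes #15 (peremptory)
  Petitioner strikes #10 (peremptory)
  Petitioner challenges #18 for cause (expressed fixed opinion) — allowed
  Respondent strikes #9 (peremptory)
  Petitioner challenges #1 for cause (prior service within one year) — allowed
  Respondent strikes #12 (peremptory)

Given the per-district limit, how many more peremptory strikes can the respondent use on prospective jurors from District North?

Respondent peremptories so far: #9, #12 — 2 of 10 used, 8 left overall.
Against District North: #9 — 1 used; per-district cap 2 leaves 1.
Binding limit: min(8, 1) = 1.

1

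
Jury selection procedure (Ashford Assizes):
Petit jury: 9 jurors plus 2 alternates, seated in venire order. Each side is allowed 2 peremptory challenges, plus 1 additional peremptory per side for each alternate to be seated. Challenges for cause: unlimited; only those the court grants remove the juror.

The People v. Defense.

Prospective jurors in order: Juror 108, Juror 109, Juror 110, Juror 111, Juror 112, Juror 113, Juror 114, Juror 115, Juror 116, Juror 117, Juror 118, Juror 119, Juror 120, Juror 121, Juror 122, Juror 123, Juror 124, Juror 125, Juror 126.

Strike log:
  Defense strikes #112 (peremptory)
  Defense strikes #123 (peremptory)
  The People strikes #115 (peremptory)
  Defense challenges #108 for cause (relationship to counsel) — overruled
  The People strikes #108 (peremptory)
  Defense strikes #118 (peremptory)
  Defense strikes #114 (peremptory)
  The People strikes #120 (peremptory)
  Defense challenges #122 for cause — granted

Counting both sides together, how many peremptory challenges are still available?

1

The People allotment: 2 base + 1 × 2 alternates = 4. Defense allotment: 2 base + 1 × 2 alternates = 4.
The People peremptories used: #115, #108, #120 — 3.
Defense peremptories used: #112, #123, #118, #114 — 4 (for-cause on #108, #122 don't count).
Remaining: (4 − 3) + (4 − 4) = 1.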